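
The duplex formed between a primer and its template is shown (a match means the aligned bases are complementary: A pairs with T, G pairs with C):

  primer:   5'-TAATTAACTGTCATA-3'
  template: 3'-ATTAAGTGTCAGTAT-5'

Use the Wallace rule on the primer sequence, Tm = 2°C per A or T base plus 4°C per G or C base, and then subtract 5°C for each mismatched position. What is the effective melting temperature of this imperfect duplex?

26°C

Primer base counts: A=6, T=6, G=1, C=2 → A+T=12, G+C=3
Perfect-match Tm = 2(12) + 4(3) = 24 + 12 = 36°C
Mismatches (positions where the bases are not complementary): 2 (at positions 6, 9)
Effective Tm = 36 − 2×5 = 36 − 10 = 26°C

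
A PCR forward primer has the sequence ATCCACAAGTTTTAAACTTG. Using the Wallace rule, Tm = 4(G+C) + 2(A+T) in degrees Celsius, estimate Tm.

52°C

Base counts: A=7, T=7, G=2, C=4
So N_AT = 14 and N_GC = 6.
Tm = 2(14) + 4(6) = 28 + 24 = 52°C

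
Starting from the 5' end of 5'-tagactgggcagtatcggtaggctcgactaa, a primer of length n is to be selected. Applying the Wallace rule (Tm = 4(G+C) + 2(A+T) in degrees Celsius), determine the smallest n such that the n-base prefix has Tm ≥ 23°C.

n = 8

First 7 bases: TAGACTG → Tm = 20°C (< 23°C)
First 8 bases: TAGACTGG → Tm = 24°C (≥ 23°C)
Each additional base adds 2°C (A/T) or 4°C (G/C), so Tm is non-decreasing in n; n = 8 is the first length to reach 23°C.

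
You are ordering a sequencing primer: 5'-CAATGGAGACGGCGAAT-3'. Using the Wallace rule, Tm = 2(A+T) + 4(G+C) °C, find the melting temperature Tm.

52°C

T=2, A=6, C=3, G=6
So N_AT = 8 and N_GC = 9.
Tm = 2(8) + 4(9) = 16 + 36 = 52°C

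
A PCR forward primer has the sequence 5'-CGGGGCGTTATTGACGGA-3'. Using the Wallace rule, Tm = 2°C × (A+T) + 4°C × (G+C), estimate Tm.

58°C

C=3, T=4, G=8, A=3
AT pairs contribute 7, GC pairs contribute 11.
Tm = 4·11 + 2·7 = 44 + 14 = 58°C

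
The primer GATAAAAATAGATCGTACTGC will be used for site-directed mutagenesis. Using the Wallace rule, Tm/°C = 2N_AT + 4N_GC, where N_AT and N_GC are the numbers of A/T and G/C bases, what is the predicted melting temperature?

Counting bases: T=5, A=9, G=4, C=3
So N_AT = 14 and N_GC = 7.
Tm = 4·7 + 2·14 = 28 + 28 = 56°C

56°C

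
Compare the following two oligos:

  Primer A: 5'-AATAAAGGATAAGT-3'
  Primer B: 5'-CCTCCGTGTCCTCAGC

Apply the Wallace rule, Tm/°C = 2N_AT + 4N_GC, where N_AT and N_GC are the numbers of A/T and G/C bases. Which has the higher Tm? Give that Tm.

Primer A: A+T=11, G+C=3 → Tm = 2(11)+4(3) = 34°C
Primer B: A+T=5, G+C=11 → Tm = 2(5)+4(11) = 54°C
34°C vs 54°C → primer B is higher.

Primer B, 54°C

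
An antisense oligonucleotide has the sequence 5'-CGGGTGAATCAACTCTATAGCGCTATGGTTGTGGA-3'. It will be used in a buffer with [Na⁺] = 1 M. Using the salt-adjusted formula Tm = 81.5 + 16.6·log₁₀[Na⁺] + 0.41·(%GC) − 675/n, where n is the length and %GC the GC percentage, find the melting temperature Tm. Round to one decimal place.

82.1°C

Length n = 35. Base counts: A=8, C=6, G=11, T=10
G+C = 17, so %GC = 17/35 × 100 = 48.571%
Salt term: 16.6 × (0) = 0
GC term: 0.41 × 48.571 = 19.914; length term: −675/35 = −19.286
Tm = 81.5 + (0) + 19.914 − 19.286 = 82.128 → 82.1°C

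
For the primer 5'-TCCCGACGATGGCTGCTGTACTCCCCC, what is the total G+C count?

18

T=6, G=6, C=12, A=3
G+C = 6 + 12 = 18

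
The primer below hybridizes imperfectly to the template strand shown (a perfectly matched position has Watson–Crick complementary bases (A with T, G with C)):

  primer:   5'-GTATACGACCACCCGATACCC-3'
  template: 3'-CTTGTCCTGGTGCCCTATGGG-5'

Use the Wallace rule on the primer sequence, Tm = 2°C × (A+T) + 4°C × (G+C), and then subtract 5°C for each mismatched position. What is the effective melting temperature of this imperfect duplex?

Primer base counts: A=6, T=3, G=3, C=9 → A+T=9, G+C=12
Perfect-match Tm = 2(9) + 4(12) = 18 + 48 = 66°C
Mismatches (positions where the bases are not complementary): 5 (at positions 2, 4, 6, 13, 14)
Effective Tm = 66 − 5×5 = 66 − 25 = 41°C

41°C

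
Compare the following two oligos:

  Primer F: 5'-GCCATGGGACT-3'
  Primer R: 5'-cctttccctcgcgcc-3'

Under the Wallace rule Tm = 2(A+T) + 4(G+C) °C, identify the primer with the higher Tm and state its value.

Primer R, 52°C

Primer F: A+T=4, G+C=7 → Tm = 2(4)+4(7) = 36°C
Primer R: A+T=4, G+C=11 → Tm = 2(4)+4(11) = 52°C
36°C vs 52°C → primer R is higher.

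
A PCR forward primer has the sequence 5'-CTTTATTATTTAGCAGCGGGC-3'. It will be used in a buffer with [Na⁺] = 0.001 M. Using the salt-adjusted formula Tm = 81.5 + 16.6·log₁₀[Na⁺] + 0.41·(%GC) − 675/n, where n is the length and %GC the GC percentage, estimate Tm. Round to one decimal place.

17.1°C

Length n = 21. G=5, T=8, A=4, C=4
G+C = 9, so %GC = 9/21 × 100 = 42.857%
Salt term: 16.6 × (-3) = -49.8
GC term: 0.41 × 42.857 = 17.571; length term: −675/21 = −32.143
Tm = 81.5 + (-49.8) + 17.571 − 32.143 = 17.128 → 17.1°C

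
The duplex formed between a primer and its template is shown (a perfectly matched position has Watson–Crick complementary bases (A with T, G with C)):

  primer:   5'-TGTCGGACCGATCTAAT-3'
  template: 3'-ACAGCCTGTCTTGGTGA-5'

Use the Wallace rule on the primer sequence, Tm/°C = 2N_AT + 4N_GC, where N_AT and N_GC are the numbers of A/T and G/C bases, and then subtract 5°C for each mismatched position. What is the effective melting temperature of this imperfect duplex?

30°C

Primer base counts: A=4, T=5, G=4, C=4 → A+T=9, G+C=8
Perfect-match Tm = 2(9) + 4(8) = 18 + 32 = 50°C
Mismatches (positions where the bases are not complementary): 4 (at positions 9, 12, 14, 16)
Effective Tm = 50 − 4×5 = 50 − 20 = 30°C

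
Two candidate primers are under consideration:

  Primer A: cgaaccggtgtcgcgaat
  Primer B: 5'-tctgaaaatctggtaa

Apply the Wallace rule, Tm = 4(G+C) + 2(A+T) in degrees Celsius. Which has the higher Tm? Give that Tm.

Primer A, 58°C

Primer A: A+T=7, G+C=11 → Tm = 2(7)+4(11) = 58°C
Primer B: A+T=11, G+C=5 → Tm = 2(11)+4(5) = 42°C
58°C vs 42°C → primer A is higher.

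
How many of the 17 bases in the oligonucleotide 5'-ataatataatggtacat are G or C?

Base counts: C=1, A=8, T=6, G=2
Total G or C: 2 + 1 = 3

3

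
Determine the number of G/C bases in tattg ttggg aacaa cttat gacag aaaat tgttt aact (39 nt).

Scanning the sequence gives C=4, G=7, T=14, A=14.
G+C = 7 + 4 = 11

11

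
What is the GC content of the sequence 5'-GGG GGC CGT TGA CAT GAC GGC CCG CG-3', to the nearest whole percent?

77%

A=3, T=3, G=12, C=8
G+C = 12 + 8 = 20 out of 26 bases
%GC = 20/26 × 100 = 76.92% ≈ 77%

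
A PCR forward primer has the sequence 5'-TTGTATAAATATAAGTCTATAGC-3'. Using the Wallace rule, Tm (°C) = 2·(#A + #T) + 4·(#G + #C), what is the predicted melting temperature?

Counting bases: T=9, G=3, C=2, A=9
AT pairs contribute 18, GC pairs contribute 5.
Tm = 2×18 + 4×5 = 56°C

56°C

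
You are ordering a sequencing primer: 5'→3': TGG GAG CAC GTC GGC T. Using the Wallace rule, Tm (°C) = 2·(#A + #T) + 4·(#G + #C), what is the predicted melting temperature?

Scanning the sequence gives G=7, C=4, A=2, T=3.
AT pairs contribute 5, GC pairs contribute 11.
Tm = 4·11 + 2·5 = 44 + 10 = 54°C

54°C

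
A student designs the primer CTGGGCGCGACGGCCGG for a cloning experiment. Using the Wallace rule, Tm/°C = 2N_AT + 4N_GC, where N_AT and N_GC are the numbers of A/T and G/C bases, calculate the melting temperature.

64°C

C=6, G=9, T=1, A=1
So N_AT = 2 and N_GC = 15.
Tm = 2×2 + 4×15 = 64°C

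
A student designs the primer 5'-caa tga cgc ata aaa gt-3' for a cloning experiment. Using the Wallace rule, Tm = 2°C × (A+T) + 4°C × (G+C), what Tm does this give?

46°C

Scanning the sequence gives C=3, A=8, G=3, T=3.
AT pairs contribute 11, GC pairs contribute 6.
Tm = 2×11 + 4×6 = 46°C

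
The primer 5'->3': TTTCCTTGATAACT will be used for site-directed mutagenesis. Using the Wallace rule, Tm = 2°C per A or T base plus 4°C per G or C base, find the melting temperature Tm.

36°C

Scanning the sequence gives C=3, A=3, T=7, G=1.
A+T = 10, G+C = 4
Tm = 2×10 + 4×4 = 36°C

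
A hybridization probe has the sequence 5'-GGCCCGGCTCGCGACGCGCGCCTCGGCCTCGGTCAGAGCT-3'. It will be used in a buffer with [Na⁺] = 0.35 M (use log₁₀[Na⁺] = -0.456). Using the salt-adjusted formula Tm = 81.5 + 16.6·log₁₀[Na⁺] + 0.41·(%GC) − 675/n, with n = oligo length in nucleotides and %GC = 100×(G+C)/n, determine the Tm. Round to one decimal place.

Length n = 40. Base counts: A=3, T=5, C=17, G=15
G+C = 32, so %GC = 32/40 × 100 = 80%
Salt term: 16.6 × (-0.456) = -7.57
GC term: 0.41 × 80 = 32.8; length term: −675/40 = −16.875
Tm = 81.5 + (-7.57) + 32.8 − 16.875 = 89.855 → 89.9°C

89.9°C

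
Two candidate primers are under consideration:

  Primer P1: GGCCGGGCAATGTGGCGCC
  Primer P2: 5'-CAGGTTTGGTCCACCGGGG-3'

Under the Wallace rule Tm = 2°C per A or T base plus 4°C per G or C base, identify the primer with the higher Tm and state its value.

Primer P1: A+T=4, G+C=15 → Tm = 2(4)+4(15) = 68°C
Primer P2: A+T=6, G+C=13 → Tm = 2(6)+4(13) = 64°C
68°C vs 64°C → primer P1 is higher.

Primer P1, 68°C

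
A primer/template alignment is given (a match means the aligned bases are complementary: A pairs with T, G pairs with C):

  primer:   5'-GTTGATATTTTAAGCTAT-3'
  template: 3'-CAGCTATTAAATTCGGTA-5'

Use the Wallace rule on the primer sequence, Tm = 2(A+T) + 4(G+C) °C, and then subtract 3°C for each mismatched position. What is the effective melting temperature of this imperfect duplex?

Primer base counts: A=5, T=9, G=3, C=1 → A+T=14, G+C=4
Perfect-match Tm = 2(14) + 4(4) = 28 + 16 = 44°C
Mismatches (positions where the bases are not complementary): 3 (at positions 3, 8, 16)
Effective Tm = 44 − 3×3 = 44 − 9 = 35°C

35°C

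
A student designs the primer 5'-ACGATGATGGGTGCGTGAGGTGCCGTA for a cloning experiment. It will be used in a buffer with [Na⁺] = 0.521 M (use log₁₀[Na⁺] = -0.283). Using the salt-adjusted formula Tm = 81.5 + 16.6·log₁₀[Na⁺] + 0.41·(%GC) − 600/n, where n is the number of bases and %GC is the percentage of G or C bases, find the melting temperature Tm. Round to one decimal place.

Length n = 27. Counting bases: C=4, A=5, T=6, G=12
G+C = 16, so %GC = 16/27 × 100 = 59.259%
Salt term: 16.6 × (-0.283) = -4.698
GC term: 0.41 × 59.259 = 24.296; length term: −600/27 = −22.222
Tm = 81.5 + (-4.698) + 24.296 − 22.222 = 78.876 → 78.9°C

78.9°C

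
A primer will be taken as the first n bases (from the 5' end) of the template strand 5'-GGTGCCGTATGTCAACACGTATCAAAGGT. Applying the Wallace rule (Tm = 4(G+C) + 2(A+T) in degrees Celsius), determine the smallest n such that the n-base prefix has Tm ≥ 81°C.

First 27 bases: GGTGCCGTATGTCAACACGTATCAAAG → Tm = 80°C (< 81°C)
First 28 bases: GGTGCCGTATGTCAACACGTATCAAAGG → Tm = 84°C (≥ 81°C)
Since every base adds ≥2°C, Tm only increases with n, so the threshold is first crossed at n = 28.

n = 28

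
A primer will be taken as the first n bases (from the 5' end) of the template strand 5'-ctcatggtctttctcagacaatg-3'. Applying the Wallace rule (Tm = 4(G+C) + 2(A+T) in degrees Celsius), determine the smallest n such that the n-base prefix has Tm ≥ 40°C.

n = 14

First 13 bases: CTCATGGTCTTTC → Tm = 38°C (< 40°C)
First 14 bases: CTCATGGTCTTTCT → Tm = 40°C (≥ 40°C)
Since every base adds ≥2°C, Tm only increases with n, so the threshold is first crossed at n = 14.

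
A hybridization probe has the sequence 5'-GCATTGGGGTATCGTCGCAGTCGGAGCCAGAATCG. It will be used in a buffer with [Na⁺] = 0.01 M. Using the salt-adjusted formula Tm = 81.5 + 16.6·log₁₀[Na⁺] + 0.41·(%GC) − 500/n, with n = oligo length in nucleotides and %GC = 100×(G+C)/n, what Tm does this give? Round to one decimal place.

58.6°C

Length n = 35. Scanning the sequence gives T=7, G=13, A=7, C=8.
G+C = 21, so %GC = 21/35 × 100 = 60%
Salt term: 16.6 × (-2) = -33.2
GC term: 0.41 × 60 = 24.6; length term: −500/35 = −14.286
Tm = 81.5 + (-33.2) + 24.6 − 14.286 = 58.614 → 58.6°C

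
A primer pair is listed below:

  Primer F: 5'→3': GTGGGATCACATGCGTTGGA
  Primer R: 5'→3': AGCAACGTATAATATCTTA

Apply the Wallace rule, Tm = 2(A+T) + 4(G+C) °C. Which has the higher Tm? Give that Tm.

Primer F: A+T=9, G+C=11 → Tm = 2(9)+4(11) = 62°C
Primer R: A+T=14, G+C=5 → Tm = 2(14)+4(5) = 48°C
62°C vs 48°C → primer F is higher.

Primer F, 62°C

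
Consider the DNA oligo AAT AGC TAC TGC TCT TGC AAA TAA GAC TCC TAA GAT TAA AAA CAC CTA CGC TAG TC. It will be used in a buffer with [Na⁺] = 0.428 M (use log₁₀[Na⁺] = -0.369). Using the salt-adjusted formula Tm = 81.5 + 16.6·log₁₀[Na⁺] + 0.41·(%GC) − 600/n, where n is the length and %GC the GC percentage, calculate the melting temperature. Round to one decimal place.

80.0°C

Length n = 56. A=21, G=7, C=14, T=14
G+C = 21, so %GC = 21/56 × 100 = 37.5%
Salt term: 16.6 × (-0.369) = -6.125
GC term: 0.41 × 37.5 = 15.375; length term: −600/56 = −10.714
Tm = 81.5 + (-6.125) + 15.375 − 10.714 = 80.036 → 80.0°C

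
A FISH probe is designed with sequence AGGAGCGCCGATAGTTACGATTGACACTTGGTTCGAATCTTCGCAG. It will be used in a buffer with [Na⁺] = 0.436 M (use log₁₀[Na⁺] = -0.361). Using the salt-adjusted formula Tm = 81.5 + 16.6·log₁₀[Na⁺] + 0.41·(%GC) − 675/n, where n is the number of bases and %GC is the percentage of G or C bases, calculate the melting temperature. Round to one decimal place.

Length n = 46. Scanning the sequence gives G=13, T=12, C=10, A=11.
G+C = 23, so %GC = 23/46 × 100 = 50%
Salt term: 16.6 × (-0.361) = -5.993
GC term: 0.41 × 50 = 20.5; length term: −675/46 = −14.674
Tm = 81.5 + (-5.993) + 20.5 − 14.674 = 81.333 → 81.3°C

81.3°C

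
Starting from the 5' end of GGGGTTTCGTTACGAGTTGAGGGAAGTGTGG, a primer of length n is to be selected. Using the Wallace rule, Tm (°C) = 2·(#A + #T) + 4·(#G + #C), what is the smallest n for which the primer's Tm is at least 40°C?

First 12 bases: GGGGTTTCGTTA → Tm = 36°C (< 40°C)
First 13 bases: GGGGTTTCGTTAC → Tm = 40°C (≥ 40°C)
Since every base adds ≥2°C, Tm only increases with n, so the threshold is first crossed at n = 13.

n = 13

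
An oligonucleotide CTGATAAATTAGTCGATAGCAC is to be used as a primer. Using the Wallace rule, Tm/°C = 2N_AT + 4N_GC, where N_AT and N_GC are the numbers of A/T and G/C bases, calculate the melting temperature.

60°C

Counting bases: T=6, G=4, A=8, C=4
AT pairs contribute 14, GC pairs contribute 8.
Tm = 2(14) + 4(8) = 28 + 32 = 60°C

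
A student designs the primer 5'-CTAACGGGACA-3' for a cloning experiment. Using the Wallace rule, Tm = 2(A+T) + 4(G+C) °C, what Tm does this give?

34°C

Counting bases: G=3, C=3, A=4, T=1
So N_AT = 5 and N_GC = 6.
Tm = 2(5) + 4(6) = 10 + 24 = 34°C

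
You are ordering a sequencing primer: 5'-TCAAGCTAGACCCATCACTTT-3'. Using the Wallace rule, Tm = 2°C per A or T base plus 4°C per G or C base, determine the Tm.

Scanning the sequence gives T=6, A=6, C=7, G=2.
A+T = 12, G+C = 9
Tm = 2(12) + 4(9) = 24 + 36 = 60°C

60°C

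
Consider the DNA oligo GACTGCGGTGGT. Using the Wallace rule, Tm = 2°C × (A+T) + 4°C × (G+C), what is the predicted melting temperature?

40°C

A=1, G=6, T=3, C=2
AT pairs contribute 4, GC pairs contribute 8.
Tm = 2(4) + 4(8) = 8 + 32 = 40°C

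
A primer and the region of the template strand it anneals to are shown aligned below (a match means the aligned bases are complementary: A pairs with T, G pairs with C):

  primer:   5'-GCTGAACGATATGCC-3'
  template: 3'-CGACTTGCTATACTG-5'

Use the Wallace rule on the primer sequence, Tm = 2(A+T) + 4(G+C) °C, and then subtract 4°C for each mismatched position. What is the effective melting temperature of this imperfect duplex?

42°C

Primer base counts: A=4, T=3, G=4, C=4 → A+T=7, G+C=8
Perfect-match Tm = 2(7) + 4(8) = 14 + 32 = 46°C
Mismatches (positions where the bases are not complementary): 1 (at position 14)
Effective Tm = 46 − 1×4 = 46 − 4 = 42°C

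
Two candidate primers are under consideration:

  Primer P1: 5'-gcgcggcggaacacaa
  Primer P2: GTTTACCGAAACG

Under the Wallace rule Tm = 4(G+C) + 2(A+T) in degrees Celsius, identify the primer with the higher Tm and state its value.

Primer P1, 54°C

Primer P1: A+T=5, G+C=11 → Tm = 2(5)+4(11) = 54°C
Primer P2: A+T=7, G+C=6 → Tm = 2(7)+4(6) = 38°C
54°C vs 38°C → primer P1 is higher.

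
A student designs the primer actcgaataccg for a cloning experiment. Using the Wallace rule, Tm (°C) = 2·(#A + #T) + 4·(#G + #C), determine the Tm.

36°C

Scanning the sequence gives C=4, G=2, T=2, A=4.
So N_AT = 6 and N_GC = 6.
Tm = 2(6) + 4(6) = 12 + 24 = 36°C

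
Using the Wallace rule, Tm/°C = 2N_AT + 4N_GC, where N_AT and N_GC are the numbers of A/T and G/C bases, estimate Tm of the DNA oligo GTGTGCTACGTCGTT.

Counting bases: C=3, A=1, G=5, T=6
A+T = 7, G+C = 8
Tm = 2×7 + 4×8 = 46°C

46°C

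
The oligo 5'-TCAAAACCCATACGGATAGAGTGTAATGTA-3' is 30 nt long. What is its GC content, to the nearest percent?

37%

Counting bases: A=12, C=5, G=6, T=7
G+C = 6 + 5 = 11 out of 30 bases
%GC = 11/30 × 100 = 36.67% ≈ 37%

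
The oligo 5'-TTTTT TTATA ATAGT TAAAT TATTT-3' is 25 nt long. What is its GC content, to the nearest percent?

4%

Base counts: T=16, G=1, A=8, C=0
G+C = 1 + 0 = 1 out of 25 bases
%GC = 1/25 × 100 = 4% ≈ 4%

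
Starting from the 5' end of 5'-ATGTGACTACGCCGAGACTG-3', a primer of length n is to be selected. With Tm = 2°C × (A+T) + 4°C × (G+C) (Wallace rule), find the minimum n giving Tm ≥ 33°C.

First 11 bases: ATGTGACTACG → Tm = 32°C (< 33°C)
First 12 bases: ATGTGACTACGC → Tm = 36°C (≥ 33°C)
Each additional base adds 2°C (A/T) or 4°C (G/C), so Tm is non-decreasing in n; n = 12 is the first length to reach 33°C.

n = 12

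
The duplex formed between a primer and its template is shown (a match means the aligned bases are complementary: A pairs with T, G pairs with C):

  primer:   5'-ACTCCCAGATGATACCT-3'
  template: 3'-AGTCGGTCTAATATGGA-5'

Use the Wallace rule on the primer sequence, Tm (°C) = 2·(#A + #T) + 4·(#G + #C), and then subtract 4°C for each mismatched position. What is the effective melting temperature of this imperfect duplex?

34°C

Primer base counts: A=5, T=4, G=2, C=6 → A+T=9, G+C=8
Perfect-match Tm = 2(9) + 4(8) = 18 + 32 = 50°C
Mismatches (positions where the bases are not complementary): 4 (at positions 1, 3, 4, 11)
Effective Tm = 50 − 4×4 = 50 − 16 = 34°C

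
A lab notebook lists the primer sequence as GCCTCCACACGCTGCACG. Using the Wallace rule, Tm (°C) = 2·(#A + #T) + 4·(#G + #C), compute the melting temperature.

Scanning the sequence gives A=3, C=9, G=4, T=2.
So N_AT = 5 and N_GC = 13.
Tm = 2(5) + 4(13) = 10 + 52 = 62°C

62°C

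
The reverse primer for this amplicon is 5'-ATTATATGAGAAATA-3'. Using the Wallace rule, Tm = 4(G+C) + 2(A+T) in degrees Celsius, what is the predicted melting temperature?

G=2, T=5, C=0, A=8
A+T = 13, G+C = 2
Tm = 2(13) + 4(2) = 26 + 8 = 34°C

34°C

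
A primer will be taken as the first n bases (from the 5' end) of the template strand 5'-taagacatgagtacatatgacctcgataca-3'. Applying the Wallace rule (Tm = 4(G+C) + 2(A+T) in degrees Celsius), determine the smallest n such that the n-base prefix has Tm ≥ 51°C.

n = 20

First 19 bases: TAAGACATGAGTACATATG → Tm = 50°C (< 51°C)
First 20 bases: TAAGACATGAGTACATATGA → Tm = 52°C (≥ 51°C)
Each additional base adds 2°C (A/T) or 4°C (G/C), so Tm is non-decreasing in n; n = 20 is the first length to reach 51°C.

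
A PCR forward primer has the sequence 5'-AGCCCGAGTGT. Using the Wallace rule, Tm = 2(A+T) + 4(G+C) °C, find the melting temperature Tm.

Scanning the sequence gives A=2, C=3, G=4, T=2.
A+T = 4, G+C = 7
Tm = 2×4 + 4×7 = 36°C

36°C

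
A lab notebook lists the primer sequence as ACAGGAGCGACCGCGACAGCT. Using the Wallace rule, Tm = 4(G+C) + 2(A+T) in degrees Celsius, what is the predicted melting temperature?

70°C

Counting bases: C=7, G=7, A=6, T=1
A+T = 7, G+C = 14
Tm = 4·14 + 2·7 = 56 + 14 = 70°C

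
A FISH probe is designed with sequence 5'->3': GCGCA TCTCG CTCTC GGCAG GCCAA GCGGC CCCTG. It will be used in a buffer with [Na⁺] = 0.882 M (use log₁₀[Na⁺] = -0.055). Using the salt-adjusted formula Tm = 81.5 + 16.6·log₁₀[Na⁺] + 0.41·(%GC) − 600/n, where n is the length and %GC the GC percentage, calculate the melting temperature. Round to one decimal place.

Length n = 35. Scanning the sequence gives G=11, A=4, C=15, T=5.
G+C = 26, so %GC = 26/35 × 100 = 74.286%
Salt term: 16.6 × (-0.055) = -0.913
GC term: 0.41 × 74.286 = 30.457; length term: −600/35 = −17.143
Tm = 81.5 + (-0.913) + 30.457 − 17.143 = 93.901 → 93.9°C

93.9°C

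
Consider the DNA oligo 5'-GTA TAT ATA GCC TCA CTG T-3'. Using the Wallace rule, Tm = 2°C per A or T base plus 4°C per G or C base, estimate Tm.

Base counts: A=5, G=3, C=4, T=7
AT pairs contribute 12, GC pairs contribute 7.
Tm = 2×12 + 4×7 = 52°C

52°C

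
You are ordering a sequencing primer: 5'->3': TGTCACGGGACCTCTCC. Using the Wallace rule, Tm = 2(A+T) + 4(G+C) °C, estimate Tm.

56°C

Scanning the sequence gives G=4, A=2, C=7, T=4.
A+T = 6, G+C = 11
Tm = 4·11 + 2·6 = 44 + 12 = 56°C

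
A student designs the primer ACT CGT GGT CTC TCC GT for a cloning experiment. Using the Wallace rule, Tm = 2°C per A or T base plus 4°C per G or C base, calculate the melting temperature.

Base counts: C=6, G=4, T=6, A=1
So N_AT = 7 and N_GC = 10.
Tm = 2×7 + 4×10 = 54°C

54°C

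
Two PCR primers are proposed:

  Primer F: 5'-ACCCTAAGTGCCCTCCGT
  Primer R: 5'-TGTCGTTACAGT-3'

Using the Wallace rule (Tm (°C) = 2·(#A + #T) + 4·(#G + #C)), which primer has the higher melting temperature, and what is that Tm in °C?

Primer F: A+T=7, G+C=11 → Tm = 2(7)+4(11) = 58°C
Primer R: A+T=7, G+C=5 → Tm = 2(7)+4(5) = 34°C
58°C vs 34°C → primer F is higher.

Primer F, 58°C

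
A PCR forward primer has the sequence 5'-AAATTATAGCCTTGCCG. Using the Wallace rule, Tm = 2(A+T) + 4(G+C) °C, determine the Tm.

Base counts: G=3, T=5, C=4, A=5
AT pairs contribute 10, GC pairs contribute 7.
Tm = 2×10 + 4×7 = 48°C

48°C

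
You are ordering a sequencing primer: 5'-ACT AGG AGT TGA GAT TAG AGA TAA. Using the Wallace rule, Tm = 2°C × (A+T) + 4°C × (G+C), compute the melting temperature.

Base counts: T=6, A=10, C=1, G=7
AT pairs contribute 16, GC pairs contribute 8.
Tm = 4·8 + 2·16 = 32 + 32 = 64°C

64°C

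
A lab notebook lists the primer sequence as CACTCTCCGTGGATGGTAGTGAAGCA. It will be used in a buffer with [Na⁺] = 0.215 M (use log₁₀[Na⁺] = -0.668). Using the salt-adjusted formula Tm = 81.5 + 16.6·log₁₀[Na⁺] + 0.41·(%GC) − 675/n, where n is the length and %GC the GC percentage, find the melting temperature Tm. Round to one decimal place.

Length n = 26. Scanning the sequence gives C=6, A=6, G=8, T=6.
G+C = 14, so %GC = 14/26 × 100 = 53.846%
Salt term: 16.6 × (-0.668) = -11.089
GC term: 0.41 × 53.846 = 22.077; length term: −675/26 = −25.962
Tm = 81.5 + (-11.089) + 22.077 − 25.962 = 66.526 → 66.5°C

66.5°C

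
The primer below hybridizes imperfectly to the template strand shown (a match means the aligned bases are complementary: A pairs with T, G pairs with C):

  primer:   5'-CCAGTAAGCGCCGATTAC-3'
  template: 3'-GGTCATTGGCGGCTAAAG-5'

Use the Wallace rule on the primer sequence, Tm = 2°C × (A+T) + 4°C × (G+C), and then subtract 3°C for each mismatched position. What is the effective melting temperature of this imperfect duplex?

50°C

Primer base counts: A=5, T=3, G=4, C=6 → A+T=8, G+C=10
Perfect-match Tm = 2(8) + 4(10) = 16 + 40 = 56°C
Mismatches (positions where the bases are not complementary): 2 (at positions 8, 17)
Effective Tm = 56 − 2×3 = 56 − 6 = 50°C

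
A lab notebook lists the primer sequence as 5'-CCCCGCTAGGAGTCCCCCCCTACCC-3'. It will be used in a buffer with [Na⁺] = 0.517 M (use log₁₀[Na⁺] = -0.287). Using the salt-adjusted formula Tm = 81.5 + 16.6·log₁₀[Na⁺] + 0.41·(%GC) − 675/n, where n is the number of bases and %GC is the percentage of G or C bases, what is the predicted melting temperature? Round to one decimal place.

80.9°C

Length n = 25. Counting bases: T=3, G=4, A=3, C=15
G+C = 19, so %GC = 19/25 × 100 = 76%
Salt term: 16.6 × (-0.287) = -4.764
GC term: 0.41 × 76 = 31.16; length term: −675/25 = −27
Tm = 81.5 + (-4.764) + 31.16 − 27 = 80.896 → 80.9°C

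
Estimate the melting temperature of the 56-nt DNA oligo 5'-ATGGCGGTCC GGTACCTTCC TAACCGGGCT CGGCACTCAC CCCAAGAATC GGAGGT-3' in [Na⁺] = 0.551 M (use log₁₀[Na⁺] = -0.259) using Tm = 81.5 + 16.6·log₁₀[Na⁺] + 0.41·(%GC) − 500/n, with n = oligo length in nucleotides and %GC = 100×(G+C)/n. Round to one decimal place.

Length n = 56. Counting bases: A=11, C=19, G=16, T=10
G+C = 35, so %GC = 35/56 × 100 = 62.5%
Salt term: 16.6 × (-0.259) = -4.299
GC term: 0.41 × 62.5 = 25.625; length term: −500/56 = −8.929
Tm = 81.5 + (-4.299) + 25.625 − 8.929 = 93.897 → 93.9°C

93.9°C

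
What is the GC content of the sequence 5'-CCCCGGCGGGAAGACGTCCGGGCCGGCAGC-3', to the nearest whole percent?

83%

Scanning the sequence gives G=13, A=4, T=1, C=12.
G+C = 13 + 12 = 25 out of 30 bases
%GC = 25/30 × 100 = 83.33% ≈ 83%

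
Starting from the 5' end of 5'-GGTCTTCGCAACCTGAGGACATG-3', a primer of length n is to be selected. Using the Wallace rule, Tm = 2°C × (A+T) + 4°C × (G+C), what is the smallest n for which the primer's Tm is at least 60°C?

n = 19

First 18 bases: GGTCTTCGCAACCTGAGG → Tm = 58°C (< 60°C)
First 19 bases: GGTCTTCGCAACCTGAGGA → Tm = 60°C (≥ 60°C)
Since every base adds ≥2°C, Tm only increases with n, so the threshold is first crossed at n = 19.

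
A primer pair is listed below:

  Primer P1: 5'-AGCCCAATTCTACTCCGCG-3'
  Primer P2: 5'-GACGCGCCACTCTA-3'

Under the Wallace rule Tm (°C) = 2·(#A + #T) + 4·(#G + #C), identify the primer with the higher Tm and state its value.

Primer P1: A+T=8, G+C=11 → Tm = 2(8)+4(11) = 60°C
Primer P2: A+T=5, G+C=9 → Tm = 2(5)+4(9) = 46°C
60°C vs 46°C → primer P1 is higher.

Primer P1, 60°C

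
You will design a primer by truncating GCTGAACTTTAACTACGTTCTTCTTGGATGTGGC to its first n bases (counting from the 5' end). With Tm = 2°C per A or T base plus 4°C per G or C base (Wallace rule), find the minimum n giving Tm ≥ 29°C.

First 10 bases: GCTGAACTTT → Tm = 28°C (< 29°C)
First 11 bases: GCTGAACTTTA → Tm = 30°C (≥ 29°C)
Each additional base adds 2°C (A/T) or 4°C (G/C), so Tm is non-decreasing in n; n = 11 is the first length to reach 29°C.

n = 11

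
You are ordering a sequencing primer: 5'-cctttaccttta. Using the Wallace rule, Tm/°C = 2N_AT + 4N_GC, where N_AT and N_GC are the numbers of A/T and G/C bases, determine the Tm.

Counting bases: T=6, C=4, A=2, G=0
A+T = 8, G+C = 4
Tm = 2×8 + 4×4 = 32°C

32°C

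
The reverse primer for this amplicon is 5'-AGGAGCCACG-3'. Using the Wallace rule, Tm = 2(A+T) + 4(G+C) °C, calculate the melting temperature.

G=4, C=3, A=3, T=0
A+T = 3, G+C = 7
Tm = 2×3 + 4×7 = 34°C

34°C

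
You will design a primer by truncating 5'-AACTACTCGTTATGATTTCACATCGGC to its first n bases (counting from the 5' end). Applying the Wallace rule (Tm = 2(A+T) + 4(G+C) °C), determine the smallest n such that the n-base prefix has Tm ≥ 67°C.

n = 25

First 24 bases: AACTACTCGTTATGATTTCACATC → Tm = 64°C (< 67°C)
First 25 bases: AACTACTCGTTATGATTTCACATCG → Tm = 68°C (≥ 67°C)
Each additional base adds 2°C (A/T) or 4°C (G/C), so Tm is non-decreasing in n; n = 25 is the first length to reach 67°C.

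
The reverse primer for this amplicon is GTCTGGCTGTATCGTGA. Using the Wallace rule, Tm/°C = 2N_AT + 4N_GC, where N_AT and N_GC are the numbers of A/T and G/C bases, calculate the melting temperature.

Scanning the sequence gives G=6, T=6, C=3, A=2.
So N_AT = 8 and N_GC = 9.
Tm = 2(8) + 4(9) = 16 + 36 = 52°C

52°C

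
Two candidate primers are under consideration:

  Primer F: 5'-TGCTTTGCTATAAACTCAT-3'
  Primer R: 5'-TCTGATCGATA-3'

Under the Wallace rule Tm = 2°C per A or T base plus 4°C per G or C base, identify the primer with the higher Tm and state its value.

Primer F: A+T=13, G+C=6 → Tm = 2(13)+4(6) = 50°C
Primer R: A+T=7, G+C=4 → Tm = 2(7)+4(4) = 30°C
50°C vs 30°C → primer F is higher.

Primer F, 50°C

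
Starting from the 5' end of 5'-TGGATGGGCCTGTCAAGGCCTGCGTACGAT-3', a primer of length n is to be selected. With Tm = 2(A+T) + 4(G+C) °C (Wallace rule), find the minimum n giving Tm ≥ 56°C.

First 17 bases: TGGATGGGCCTGTCAAG → Tm = 54°C (< 56°C)
First 18 bases: TGGATGGGCCTGTCAAGG → Tm = 58°C (≥ 56°C)
Since every base adds ≥2°C, Tm only increases with n, so the threshold is first crossed at n = 18.

n = 18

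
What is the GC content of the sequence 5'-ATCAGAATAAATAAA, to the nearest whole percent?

13%

Scanning the sequence gives G=1, A=10, C=1, T=3.
G+C = 1 + 1 = 2 out of 15 bases
%GC = 2/15 × 100 = 13.33% ≈ 13%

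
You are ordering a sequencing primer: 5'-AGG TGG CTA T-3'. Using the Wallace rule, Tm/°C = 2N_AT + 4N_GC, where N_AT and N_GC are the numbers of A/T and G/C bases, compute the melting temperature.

30°C

Counting bases: C=1, T=3, G=4, A=2
AT pairs contribute 5, GC pairs contribute 5.
Tm = 2×5 + 4×5 = 30°C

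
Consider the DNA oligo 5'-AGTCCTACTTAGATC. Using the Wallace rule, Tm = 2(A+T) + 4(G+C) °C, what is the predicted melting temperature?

42°C

Base counts: A=4, C=4, T=5, G=2
A+T = 9, G+C = 6
Tm = 4·6 + 2·9 = 24 + 18 = 42°C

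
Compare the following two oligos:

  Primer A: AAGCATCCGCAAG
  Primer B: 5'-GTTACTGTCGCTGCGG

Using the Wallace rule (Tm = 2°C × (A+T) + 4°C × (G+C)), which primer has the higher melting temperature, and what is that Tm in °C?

Primer A: A+T=6, G+C=7 → Tm = 2(6)+4(7) = 40°C
Primer B: A+T=6, G+C=10 → Tm = 2(6)+4(10) = 52°C
40°C vs 52°C → primer B is higher.

Primer B, 52°C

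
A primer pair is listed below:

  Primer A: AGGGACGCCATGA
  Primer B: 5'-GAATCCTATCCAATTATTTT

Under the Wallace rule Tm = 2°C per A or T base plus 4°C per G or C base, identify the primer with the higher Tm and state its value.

Primer B, 50°C

Primer A: A+T=5, G+C=8 → Tm = 2(5)+4(8) = 42°C
Primer B: A+T=15, G+C=5 → Tm = 2(15)+4(5) = 50°C
42°C vs 50°C → primer B is higher.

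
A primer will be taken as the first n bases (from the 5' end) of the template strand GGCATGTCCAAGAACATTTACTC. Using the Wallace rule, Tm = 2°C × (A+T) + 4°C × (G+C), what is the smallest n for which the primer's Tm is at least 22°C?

First 6 bases: GGCATG → Tm = 20°C (< 22°C)
First 7 bases: GGCATGT → Tm = 22°C (≥ 22°C)
Each additional base adds 2°C (A/T) or 4°C (G/C), so Tm is non-decreasing in n; n = 7 is the first length to reach 22°C.

n = 7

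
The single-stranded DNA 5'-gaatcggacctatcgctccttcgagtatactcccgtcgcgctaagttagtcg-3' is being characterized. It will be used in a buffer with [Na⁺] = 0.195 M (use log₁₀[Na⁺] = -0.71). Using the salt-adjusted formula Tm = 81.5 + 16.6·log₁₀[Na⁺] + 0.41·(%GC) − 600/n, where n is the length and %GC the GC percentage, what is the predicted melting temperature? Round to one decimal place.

Length n = 52. G=12, C=16, A=10, T=14
G+C = 28, so %GC = 28/52 × 100 = 53.846%
Salt term: 16.6 × (-0.71) = -11.786
GC term: 0.41 × 53.846 = 22.077; length term: −600/52 = −11.538
Tm = 81.5 + (-11.786) + 22.077 − 11.538 = 80.253 → 80.3°C

80.3°C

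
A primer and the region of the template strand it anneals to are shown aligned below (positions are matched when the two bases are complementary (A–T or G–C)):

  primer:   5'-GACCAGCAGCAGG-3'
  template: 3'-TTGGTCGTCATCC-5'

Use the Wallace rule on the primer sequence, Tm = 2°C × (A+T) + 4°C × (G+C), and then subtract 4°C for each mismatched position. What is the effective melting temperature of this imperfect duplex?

36°C

Primer base counts: A=4, T=0, G=5, C=4 → A+T=4, G+C=9
Perfect-match Tm = 2(4) + 4(9) = 8 + 36 = 44°C
Mismatches (positions where the bases are not complementary): 2 (at positions 1, 10)
Effective Tm = 44 − 2×4 = 44 − 8 = 36°C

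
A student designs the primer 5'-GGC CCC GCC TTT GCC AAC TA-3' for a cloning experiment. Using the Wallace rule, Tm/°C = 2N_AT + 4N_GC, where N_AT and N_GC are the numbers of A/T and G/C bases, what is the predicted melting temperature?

66°C

A=3, T=4, G=4, C=9
So N_AT = 7 and N_GC = 13.
Tm = 2(7) + 4(13) = 14 + 52 = 66°C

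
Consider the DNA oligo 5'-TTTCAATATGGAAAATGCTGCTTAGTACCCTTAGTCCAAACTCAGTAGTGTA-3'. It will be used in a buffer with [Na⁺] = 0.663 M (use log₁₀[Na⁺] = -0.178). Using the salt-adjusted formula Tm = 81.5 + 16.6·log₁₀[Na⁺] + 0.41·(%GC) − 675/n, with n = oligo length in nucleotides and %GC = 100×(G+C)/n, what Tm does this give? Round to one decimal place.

Length n = 52. Base counts: T=17, A=16, G=9, C=10
G+C = 19, so %GC = 19/52 × 100 = 36.538%
Salt term: 16.6 × (-0.178) = -2.955
GC term: 0.41 × 36.538 = 14.981; length term: −675/52 = −12.981
Tm = 81.5 + (-2.955) + 14.981 − 12.981 = 80.545 → 80.5°C

80.5°C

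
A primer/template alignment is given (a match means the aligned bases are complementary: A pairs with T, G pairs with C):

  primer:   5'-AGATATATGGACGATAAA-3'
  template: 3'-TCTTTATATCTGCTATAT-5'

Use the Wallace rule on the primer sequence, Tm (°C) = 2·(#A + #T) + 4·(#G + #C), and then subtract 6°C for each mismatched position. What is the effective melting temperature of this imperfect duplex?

Primer base counts: A=9, T=4, G=4, C=1 → A+T=13, G+C=5
Perfect-match Tm = 2(13) + 4(5) = 26 + 20 = 46°C
Mismatches (positions where the bases are not complementary): 3 (at positions 4, 9, 17)
Effective Tm = 46 − 3×6 = 46 − 18 = 28°C

28°C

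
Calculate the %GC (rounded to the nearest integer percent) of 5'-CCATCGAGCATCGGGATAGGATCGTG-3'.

58%

Scanning the sequence gives A=6, C=6, G=9, T=5.
G+C = 9 + 6 = 15 out of 26 bases
%GC = 15/26 × 100 = 57.69% ≈ 58%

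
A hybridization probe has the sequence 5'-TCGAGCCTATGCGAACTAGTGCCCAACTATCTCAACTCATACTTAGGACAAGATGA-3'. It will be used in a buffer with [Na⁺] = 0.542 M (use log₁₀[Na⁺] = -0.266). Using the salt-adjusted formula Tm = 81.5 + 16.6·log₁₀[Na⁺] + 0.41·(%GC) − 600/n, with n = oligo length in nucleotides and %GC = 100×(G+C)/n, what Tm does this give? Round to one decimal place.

Length n = 56. Scanning the sequence gives A=18, C=15, T=13, G=10.
G+C = 25, so %GC = 25/56 × 100 = 44.643%
Salt term: 16.6 × (-0.266) = -4.416
GC term: 0.41 × 44.643 = 18.304; length term: −600/56 = −10.714
Tm = 81.5 + (-4.416) + 18.304 − 10.714 = 84.674 → 84.7°C

84.7°C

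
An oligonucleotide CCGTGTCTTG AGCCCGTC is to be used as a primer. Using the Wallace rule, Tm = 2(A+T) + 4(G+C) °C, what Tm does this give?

60°C

Counting bases: C=7, G=5, A=1, T=5
So N_AT = 6 and N_GC = 12.
Tm = 2×6 + 4×12 = 60°C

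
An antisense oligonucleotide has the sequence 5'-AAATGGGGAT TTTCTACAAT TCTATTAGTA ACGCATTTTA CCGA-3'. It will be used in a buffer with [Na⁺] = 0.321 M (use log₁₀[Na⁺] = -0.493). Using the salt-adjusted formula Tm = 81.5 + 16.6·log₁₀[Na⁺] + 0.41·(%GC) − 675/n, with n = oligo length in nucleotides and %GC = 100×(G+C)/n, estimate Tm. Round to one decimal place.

71.0°C

Length n = 44. Base counts: A=14, T=16, G=7, C=7
G+C = 14, so %GC = 14/44 × 100 = 31.818%
Salt term: 16.6 × (-0.493) = -8.184
GC term: 0.41 × 31.818 = 13.045; length term: −675/44 = −15.341
Tm = 81.5 + (-8.184) + 13.045 − 15.341 = 71.02 → 71.0°C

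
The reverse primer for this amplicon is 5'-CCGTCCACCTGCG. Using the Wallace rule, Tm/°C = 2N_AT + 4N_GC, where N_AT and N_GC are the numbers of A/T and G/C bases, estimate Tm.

Scanning the sequence gives T=2, C=7, G=3, A=1.
AT pairs contribute 3, GC pairs contribute 10.
Tm = 4·10 + 2·3 = 40 + 6 = 46°C

46°C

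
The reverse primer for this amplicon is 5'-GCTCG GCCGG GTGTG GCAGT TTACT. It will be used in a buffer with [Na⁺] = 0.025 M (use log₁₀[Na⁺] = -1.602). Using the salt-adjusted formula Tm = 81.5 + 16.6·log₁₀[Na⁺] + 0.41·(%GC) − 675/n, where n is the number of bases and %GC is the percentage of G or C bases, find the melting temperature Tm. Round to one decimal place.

54.1°C

Length n = 25. Scanning the sequence gives G=10, C=6, A=2, T=7.
G+C = 16, so %GC = 16/25 × 100 = 64%
Salt term: 16.6 × (-1.602) = -26.593
GC term: 0.41 × 64 = 26.24; length term: −675/25 = −27
Tm = 81.5 + (-26.593) + 26.24 − 27 = 54.147 → 54.1°C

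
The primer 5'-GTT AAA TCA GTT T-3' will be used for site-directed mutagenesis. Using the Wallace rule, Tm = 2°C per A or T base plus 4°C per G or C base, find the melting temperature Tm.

32°C

G=2, C=1, A=4, T=6
AT pairs contribute 10, GC pairs contribute 3.
Tm = 2×10 + 4×3 = 32°C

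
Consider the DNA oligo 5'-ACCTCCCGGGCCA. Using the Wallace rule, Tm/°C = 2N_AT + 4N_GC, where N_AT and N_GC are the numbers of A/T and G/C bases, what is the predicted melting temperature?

T=1, G=3, C=7, A=2
AT pairs contribute 3, GC pairs contribute 10.
Tm = 2(3) + 4(10) = 6 + 40 = 46°C

46°C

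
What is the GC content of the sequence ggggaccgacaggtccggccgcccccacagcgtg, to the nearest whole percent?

79%

Base counts: T=2, G=13, A=5, C=14
G+C = 13 + 14 = 27 out of 34 bases
%GC = 27/34 × 100 = 79.41% ≈ 79%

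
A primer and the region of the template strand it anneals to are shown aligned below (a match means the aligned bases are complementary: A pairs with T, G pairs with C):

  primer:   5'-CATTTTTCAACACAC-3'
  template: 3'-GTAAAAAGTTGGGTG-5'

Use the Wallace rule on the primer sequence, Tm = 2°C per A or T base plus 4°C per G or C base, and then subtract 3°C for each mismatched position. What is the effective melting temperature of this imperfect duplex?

37°C

Primer base counts: A=5, T=5, G=0, C=5 → A+T=10, G+C=5
Perfect-match Tm = 2(10) + 4(5) = 20 + 20 = 40°C
Mismatches (positions where the bases are not complementary): 1 (at position 12)
Effective Tm = 40 − 1×3 = 40 − 3 = 37°C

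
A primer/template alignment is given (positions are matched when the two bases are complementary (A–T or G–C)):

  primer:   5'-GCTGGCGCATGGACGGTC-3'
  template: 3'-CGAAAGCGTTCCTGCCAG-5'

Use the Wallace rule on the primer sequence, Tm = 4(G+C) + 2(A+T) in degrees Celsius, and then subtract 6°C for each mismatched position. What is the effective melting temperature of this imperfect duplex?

44°C

Primer base counts: A=2, T=3, G=8, C=5 → A+T=5, G+C=13
Perfect-match Tm = 2(5) + 4(13) = 10 + 52 = 62°C
Mismatches (positions where the bases are not complementary): 3 (at positions 4, 5, 10)
Effective Tm = 62 − 3×6 = 62 − 18 = 44°C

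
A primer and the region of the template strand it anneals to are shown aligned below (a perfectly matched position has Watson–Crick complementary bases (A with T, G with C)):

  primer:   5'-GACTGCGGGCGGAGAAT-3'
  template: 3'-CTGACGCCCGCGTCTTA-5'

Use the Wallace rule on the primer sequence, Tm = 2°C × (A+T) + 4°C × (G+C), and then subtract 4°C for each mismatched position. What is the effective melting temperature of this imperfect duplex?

Primer base counts: A=4, T=2, G=8, C=3 → A+T=6, G+C=11
Perfect-match Tm = 2(6) + 4(11) = 12 + 44 = 56°C
Mismatches (positions where the bases are not complementary): 1 (at position 12)
Effective Tm = 56 − 1×4 = 56 − 4 = 52°C

52°C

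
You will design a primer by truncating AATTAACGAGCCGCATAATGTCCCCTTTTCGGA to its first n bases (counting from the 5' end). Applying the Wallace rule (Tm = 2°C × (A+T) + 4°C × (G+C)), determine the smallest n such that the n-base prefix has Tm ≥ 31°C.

First 11 bases: AATTAACGAGC → Tm = 30°C (< 31°C)
First 12 bases: AATTAACGAGCC → Tm = 34°C (≥ 31°C)
Since every base adds ≥2°C, Tm only increases with n, so the threshold is first crossed at n = 12.

n = 12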